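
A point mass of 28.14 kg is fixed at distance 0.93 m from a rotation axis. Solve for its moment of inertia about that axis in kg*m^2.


I = m*r^2 = 28.14*0.93^2 = 24.3383

24.3383 kg*m^2


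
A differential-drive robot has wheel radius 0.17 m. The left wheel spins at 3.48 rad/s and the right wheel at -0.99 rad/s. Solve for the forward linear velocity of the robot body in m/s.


v = r*(wR + wL)/2 = 0.17*(-0.99 + 3.48)/2 = 0.2117

0.2117 m/s


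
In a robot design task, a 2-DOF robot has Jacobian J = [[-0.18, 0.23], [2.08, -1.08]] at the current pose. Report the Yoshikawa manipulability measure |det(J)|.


det(J) = -0.18*-1.08 - (0.23)*(2.08) = -0.2840
|det(J)| = 0.2840

0.2840


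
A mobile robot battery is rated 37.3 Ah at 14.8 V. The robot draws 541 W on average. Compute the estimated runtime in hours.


E = 37.3*14.8 = 552.0400 Wh
t = E/P = 552.0400/541 = 1.0204

1.0204 hours


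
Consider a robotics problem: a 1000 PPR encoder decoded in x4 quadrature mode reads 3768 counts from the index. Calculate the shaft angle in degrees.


angle = counts * 360 / (PPR*4) = 3768 * 360 / 4000 = 339.1200

339.1200 degrees


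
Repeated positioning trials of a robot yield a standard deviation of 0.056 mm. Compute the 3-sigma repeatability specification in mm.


repeatability = 3*sigma = 3*0.056 = 0.1680

0.1680 mm


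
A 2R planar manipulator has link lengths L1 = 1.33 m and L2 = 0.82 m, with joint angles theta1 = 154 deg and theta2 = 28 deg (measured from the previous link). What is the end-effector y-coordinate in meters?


y = L1*sin(th1) + L2*sin(th1+th2) = 1.33*sin(154 deg) + 0.82*sin(182 deg) = 0.5544

0.5544 m


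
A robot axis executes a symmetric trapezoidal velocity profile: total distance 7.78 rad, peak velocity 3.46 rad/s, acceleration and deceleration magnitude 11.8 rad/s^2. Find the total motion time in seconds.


t_acc = v/a = 3.46/11.8 = 0.293220 s
d_acc = v^2/(2a) = 0.507271 rad (each ramp)
d_cruise = 7.78 - 2*0.507271 = 6.765458 rad
t_cruise = 6.765458/3.46 = 1.955335 s
t_total = 2*0.293220 + 1.955335 = 2.5418

2.5418 s


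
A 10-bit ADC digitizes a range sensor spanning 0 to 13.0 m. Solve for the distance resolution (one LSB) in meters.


res = range / 2^n = 13.0/2^10 = 13.0/1024 = 0.0127

0.0127 m


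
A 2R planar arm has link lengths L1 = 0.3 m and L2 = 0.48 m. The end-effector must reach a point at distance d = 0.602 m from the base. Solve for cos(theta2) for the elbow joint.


cos(th2) = (d^2 - L1^2 - L2^2)/(2*L1*L2) = (0.602^2 - 0.3^2 - 0.48^2)/(2*0.3*0.48) = 0.1458

0.1458


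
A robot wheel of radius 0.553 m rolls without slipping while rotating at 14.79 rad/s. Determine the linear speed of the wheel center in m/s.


v = omega * r = 14.79 * 0.553 = 8.1789

8.1789 m/s


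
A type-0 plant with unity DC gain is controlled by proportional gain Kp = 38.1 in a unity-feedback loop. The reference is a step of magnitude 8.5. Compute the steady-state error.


e_ss = R/(1 + Kp) = 8.5/(1 + 38.1) = 8.5/39.1000 = 0.2174

0.2174


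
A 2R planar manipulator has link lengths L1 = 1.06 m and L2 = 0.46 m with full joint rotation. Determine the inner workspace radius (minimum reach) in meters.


r_min = |L1 - L2| = |1.06 - 0.46| = 0.6000

0.6000 m


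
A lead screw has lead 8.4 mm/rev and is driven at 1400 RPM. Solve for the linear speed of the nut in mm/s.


v = lead * (RPM/60) = 8.4*1400/60 = 196.0000

196.0000 mm/s


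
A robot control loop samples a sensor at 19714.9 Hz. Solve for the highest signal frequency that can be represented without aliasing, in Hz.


f_max = f_s/2 = 19714.9/2 = 9857.4500

9857.4500 Hz


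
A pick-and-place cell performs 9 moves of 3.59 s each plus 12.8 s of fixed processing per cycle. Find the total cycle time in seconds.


T = 9*3.59 + 12.8 = 45.1100

45.1100 s


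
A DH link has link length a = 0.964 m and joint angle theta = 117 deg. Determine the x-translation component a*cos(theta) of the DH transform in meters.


a*cos(theta) = 0.964*cos(117 deg) = -0.4376

-0.4376 m


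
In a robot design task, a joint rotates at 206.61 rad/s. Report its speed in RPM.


RPM = 206.61 * 60/(2*pi) = 1972.9802

1972.9802 RPM


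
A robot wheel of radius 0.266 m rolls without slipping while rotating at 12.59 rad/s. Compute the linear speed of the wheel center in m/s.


v = omega * r = 12.59 * 0.266 = 3.3489

3.3489 m/s


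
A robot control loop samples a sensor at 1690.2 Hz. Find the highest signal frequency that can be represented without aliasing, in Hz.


f_max = f_s/2 = 1690.2/2 = 845.1000

845.1000 Hz


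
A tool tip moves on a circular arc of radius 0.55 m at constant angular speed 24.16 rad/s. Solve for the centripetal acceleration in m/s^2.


a_c = omega^2 * r = 24.16^2 * 0.55 = 321.0381

321.0381 m/s^2


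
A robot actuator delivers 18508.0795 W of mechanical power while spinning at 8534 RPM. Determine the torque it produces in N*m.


omega = 8534 * 2*pi/60 = 893.678390 rad/s
tau = P / omega = 18508.0795 / 893.678390 = 20.7100

20.7100 N*m


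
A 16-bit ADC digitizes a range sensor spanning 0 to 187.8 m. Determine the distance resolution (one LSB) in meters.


res = range / 2^n = 187.8/2^16 = 187.8/65536 = 0.0029

0.0029 m


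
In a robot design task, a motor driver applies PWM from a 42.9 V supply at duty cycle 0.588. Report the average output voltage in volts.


V_avg = V_supply * D = 42.9*0.588 = 25.2252

25.2252 V


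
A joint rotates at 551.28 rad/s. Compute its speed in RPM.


RPM = 551.28 * 60/(2*pi) = 5264.3362

5264.3362 RPM


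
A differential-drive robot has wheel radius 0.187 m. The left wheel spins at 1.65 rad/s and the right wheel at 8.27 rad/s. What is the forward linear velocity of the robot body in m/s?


v = r*(wR + wL)/2 = 0.187*(8.27 + 1.65)/2 = 0.9275

0.9275 m/s


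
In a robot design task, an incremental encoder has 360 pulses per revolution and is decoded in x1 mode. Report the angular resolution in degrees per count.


resolution = 360 / (PPR * 1) = 360 / 360 = 1.0000

1.0000 degrees


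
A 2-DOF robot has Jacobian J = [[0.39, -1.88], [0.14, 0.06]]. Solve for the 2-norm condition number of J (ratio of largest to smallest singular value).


JJ^T eigenvalues: trace(JJ^T) = 3.7097, det(JJ^T) = det(J)^2 = 0.08213956
s_max^2 = (3.7097 + sqrt(13.43331585))/2 = 3.68742441
s_min^2 = (3.7097 - sqrt(13.43331585))/2 = 0.02227559
kappa = s_max/s_min = sqrt(3.68742441/0.02227559) = 12.8661

12.8661


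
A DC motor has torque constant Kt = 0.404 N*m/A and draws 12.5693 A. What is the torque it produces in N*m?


tau = Kt * I = 0.404*12.5693 = 5.0780

5.0780 N*m


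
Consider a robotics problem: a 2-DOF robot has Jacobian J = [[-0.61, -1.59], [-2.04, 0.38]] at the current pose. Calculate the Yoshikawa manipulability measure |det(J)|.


det(J) = -0.61*0.38 - (-1.59)*(-2.04) = -3.4754
|det(J)| = 3.4754

3.4754


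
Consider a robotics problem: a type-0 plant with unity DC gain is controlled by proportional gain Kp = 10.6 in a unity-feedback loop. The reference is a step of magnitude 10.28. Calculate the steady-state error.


e_ss = R/(1 + Kp) = 10.28/(1 + 10.6) = 10.28/11.6000 = 0.8862

0.8862


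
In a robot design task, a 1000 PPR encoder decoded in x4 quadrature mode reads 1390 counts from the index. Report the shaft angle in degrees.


angle = counts * 360 / (PPR*4) = 1390 * 360 / 4000 = 125.1000

125.1000 degrees


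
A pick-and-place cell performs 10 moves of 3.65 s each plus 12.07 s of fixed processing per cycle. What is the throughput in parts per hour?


T_cycle = 10*3.65 + 12.07 = 48.5700 s
rate = 3600/T = 74.1198

74.1198 parts/hour


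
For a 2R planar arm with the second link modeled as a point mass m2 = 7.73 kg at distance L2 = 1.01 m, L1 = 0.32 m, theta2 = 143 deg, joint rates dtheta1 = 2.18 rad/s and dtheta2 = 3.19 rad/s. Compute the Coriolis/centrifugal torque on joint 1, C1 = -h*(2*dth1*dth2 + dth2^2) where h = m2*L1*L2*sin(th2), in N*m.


h = m2*L1*L2*sin(th2) = 7.73*0.32*1.01*sin(143 deg) = 1.503536
C1 = -h*(2*2.18*3.19 + 3.19^2) = -1.503536*24.0845 = -36.2119

-36.2119 N*m


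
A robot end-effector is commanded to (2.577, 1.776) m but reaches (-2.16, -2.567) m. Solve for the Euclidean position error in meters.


dx = -2.16 - (2.577) = -4.7370, dy = -2.567 - (1.776) = -4.3430
err = sqrt(22.439169 + 18.861649) = 6.4266

6.4266 m


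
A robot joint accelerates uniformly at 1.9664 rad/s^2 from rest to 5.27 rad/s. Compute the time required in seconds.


t = delta_omega / alpha = 5.27 / 1.9664 = 2.6800

2.6800 s


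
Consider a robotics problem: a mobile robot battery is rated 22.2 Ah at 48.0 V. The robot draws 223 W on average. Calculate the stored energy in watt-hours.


E = capacity * V = 22.2*48.0 = 1065.6000

1065.6000 Wh


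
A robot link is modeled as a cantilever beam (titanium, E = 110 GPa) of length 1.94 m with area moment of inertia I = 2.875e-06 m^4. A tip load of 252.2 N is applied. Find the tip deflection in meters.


delta = F*L^3/(3*E*I) = 252.2*1.94^3/(3*1.100e+11*2.875e-06)
      = 1841.4090448/948750 = 0.0019

0.0019 m


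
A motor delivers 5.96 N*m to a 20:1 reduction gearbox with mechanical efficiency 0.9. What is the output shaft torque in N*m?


tau_out = tau_in * N * eta = 5.96 * 20 * 0.9 = 107.2800

107.2800 N*m


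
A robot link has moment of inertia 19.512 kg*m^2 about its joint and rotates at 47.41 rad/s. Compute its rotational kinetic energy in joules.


KE = (1/2)*I*omega^2 = 0.5*19.512*47.41^2 = 21928.6402

21928.6402 J


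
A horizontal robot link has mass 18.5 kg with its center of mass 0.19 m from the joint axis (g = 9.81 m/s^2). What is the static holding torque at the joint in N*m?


tau = m*g*L = 18.5 * 9.81 * 0.19 = 34.4822

34.4822 N*m


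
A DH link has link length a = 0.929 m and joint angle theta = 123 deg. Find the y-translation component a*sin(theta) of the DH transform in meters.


a*sin(theta) = 0.929*sin(123 deg) = 0.7791

0.7791 m


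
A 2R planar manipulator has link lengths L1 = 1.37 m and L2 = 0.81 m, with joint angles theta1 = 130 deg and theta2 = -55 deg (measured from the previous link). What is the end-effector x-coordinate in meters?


x = L1*cos(th1) + L2*cos(th1+th2) = 1.37*cos(130 deg) + 0.81*cos(75 deg) = -0.6710

-0.6710 m


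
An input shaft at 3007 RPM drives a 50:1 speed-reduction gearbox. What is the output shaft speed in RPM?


omega_out = omega_in / N = 3007 / 50 = 60.1400

60.1400 RPM


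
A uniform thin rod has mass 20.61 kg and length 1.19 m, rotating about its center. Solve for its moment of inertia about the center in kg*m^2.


I = (1/12)*m*L^2 = (1/12)*20.61*1.19^2 = 2.4322

2.4322 kg*m^2


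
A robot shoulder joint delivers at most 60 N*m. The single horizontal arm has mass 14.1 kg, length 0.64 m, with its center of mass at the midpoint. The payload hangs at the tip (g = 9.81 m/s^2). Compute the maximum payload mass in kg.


tau_arm = m_arm*g*(L/2) = 14.1*9.81*0.64/2 = 44.2627 N*m
tau_payload = tau_max - tau_arm = 60 - 44.2627 = 15.7373
m_payload = tau_payload / (g*L) = 15.7373 / (9.81*0.64) = 2.5066

2.5066 kg


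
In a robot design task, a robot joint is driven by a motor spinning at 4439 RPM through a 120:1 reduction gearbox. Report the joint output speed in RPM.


omega_joint = omega_motor / N = 4439 / 120 = 36.9917

36.9917 RPM


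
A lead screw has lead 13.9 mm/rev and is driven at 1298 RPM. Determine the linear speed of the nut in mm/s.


v = lead * (RPM/60) = 13.9*1298/60 = 300.7033

300.7033 mm/s


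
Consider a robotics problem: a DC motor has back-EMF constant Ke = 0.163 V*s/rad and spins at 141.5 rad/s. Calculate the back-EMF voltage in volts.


V_emf = Ke * omega = 0.163*141.5 = 23.0645

23.0645 V


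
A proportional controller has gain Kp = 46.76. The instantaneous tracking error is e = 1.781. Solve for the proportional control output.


u_P = Kp * e = 46.76 * 1.781 = 83.2796

83.2796


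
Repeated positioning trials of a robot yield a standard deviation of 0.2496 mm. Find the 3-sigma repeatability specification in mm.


repeatability = 3*sigma = 3*0.2496 = 0.7488

0.7488 mm


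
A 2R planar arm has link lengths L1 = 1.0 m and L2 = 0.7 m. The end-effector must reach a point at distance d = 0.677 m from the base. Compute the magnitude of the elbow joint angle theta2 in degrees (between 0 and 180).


cos(th2) = (d^2 - L1^2 - L2^2)/(2*L1*L2) = (0.677^2 - 1.0^2 - 0.7^2)/(2*1.0*0.7) = -0.73690786
th2 = acos(-0.73690786) = 137.4687 deg

137.4687 degrees


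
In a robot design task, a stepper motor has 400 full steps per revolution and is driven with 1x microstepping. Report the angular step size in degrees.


step = 360/(400*1) = 360/400 = 0.9000

0.9000 degrees


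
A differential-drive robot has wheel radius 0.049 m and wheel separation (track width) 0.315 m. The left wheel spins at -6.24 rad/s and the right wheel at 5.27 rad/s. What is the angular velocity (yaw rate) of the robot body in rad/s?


omega = r*(wR - wL)/L = 0.049*(5.27 - (-6.24))/0.315 = 1.7904

1.7904 rad/s


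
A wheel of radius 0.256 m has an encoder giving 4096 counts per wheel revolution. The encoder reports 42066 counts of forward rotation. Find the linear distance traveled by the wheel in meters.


revs = 42066/4096 = 10.270020
d = revs * 2*pi*r = 10.270020 * 2*pi*0.256 = 16.5193

16.5193 m


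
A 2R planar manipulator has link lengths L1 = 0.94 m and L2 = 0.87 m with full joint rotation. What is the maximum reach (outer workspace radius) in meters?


r_max = L1 + L2 = 0.94 + 0.87 = 1.8100

1.8100 m


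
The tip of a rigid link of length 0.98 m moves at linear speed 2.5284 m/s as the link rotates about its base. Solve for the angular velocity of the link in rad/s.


omega = v / L = 2.5284 / 0.98 = 2.5800

2.5800 rad/s


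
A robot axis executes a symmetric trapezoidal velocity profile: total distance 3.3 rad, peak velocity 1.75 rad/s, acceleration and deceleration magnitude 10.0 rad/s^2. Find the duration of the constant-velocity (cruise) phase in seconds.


t_acc = v/a = 0.175000 s, d_acc = v^2/(2a) = 0.153125 rad each
d_cruise = 3.3 - 2*0.153125 = 2.993750 rad
t_cruise = d_cruise/v = 2.993750/1.75 = 1.7107

1.7107 s


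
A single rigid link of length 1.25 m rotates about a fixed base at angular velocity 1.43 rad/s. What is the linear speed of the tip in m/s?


v = L*omega = 1.25 * 1.43 = 1.7875

1.7875 m/s


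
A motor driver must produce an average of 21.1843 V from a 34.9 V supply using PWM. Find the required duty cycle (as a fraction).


D = V_avg/V_supply = 21.1843/34.9 = 0.6070

0.6070


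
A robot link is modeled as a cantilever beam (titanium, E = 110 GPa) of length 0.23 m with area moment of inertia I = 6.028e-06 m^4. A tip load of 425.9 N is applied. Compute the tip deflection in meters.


delta = F*L^3/(3*E*I) = 425.9*0.23^3/(3*1.100e+11*6.028e-06)
      = 5.1819253/1989240 = 2.6050e-06

2.6050e-06 m


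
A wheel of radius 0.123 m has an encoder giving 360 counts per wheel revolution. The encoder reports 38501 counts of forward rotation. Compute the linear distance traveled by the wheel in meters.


revs = 38501/360 = 106.947222
d = revs * 2*pi*r = 106.947222 * 2*pi*0.123 = 82.6522

82.6522 m


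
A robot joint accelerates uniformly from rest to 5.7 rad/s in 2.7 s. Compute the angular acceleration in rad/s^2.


alpha = delta_omega / t = 5.7 / 2.7 = 2.1111

2.1111 rad/s^2


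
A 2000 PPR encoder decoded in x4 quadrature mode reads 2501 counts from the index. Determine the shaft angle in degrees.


angle = counts * 360 / (PPR*4) = 2501 * 360 / 8000 = 112.5450

112.5450 degrees


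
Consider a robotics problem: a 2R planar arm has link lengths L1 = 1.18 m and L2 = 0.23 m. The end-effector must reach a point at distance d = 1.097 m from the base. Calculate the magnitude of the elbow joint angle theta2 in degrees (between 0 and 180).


cos(th2) = (d^2 - L1^2 - L2^2)/(2*L1*L2) = (1.097^2 - 1.18^2 - 0.23^2)/(2*1.18*0.23) = -0.44563559
th2 = acos(-0.44563559) = 116.4640 deg

116.4640 degrees


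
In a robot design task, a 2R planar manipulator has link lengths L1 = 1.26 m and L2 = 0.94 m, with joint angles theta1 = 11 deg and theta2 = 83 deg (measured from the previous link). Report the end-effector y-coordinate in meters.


y = L1*sin(th1) + L2*sin(th1+th2) = 1.26*sin(11 deg) + 0.94*sin(94 deg) = 1.1781

1.1781 m


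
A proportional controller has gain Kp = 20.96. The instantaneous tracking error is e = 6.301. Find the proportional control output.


u_P = Kp * e = 20.96 * 6.301 = 132.0690

132.0690


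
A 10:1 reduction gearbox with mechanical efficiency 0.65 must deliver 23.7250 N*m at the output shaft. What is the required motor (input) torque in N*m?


tau_in = tau_out / (N * eta) = 23.7250 / (10 * 0.65) = 3.6500

3.6500 N*m


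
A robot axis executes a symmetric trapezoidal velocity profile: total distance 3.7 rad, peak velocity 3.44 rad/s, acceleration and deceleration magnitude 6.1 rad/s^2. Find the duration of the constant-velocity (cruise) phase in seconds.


t_acc = v/a = 0.563934 s, d_acc = v^2/(2a) = 0.969967 rad each
d_cruise = 3.7 - 2*0.969967 = 1.760066 rad
t_cruise = d_cruise/v = 1.760066/3.44 = 0.5116

0.5116 s


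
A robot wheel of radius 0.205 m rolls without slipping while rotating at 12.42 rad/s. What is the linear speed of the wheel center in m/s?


v = omega * r = 12.42 * 0.205 = 2.5461

2.5461 m/s


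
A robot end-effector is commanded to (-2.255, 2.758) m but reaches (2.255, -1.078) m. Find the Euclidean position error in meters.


dx = 2.255 - (-2.255) = 4.5100, dy = -1.078 - (2.758) = -3.8360
err = sqrt(20.340100 + 14.714896) = 5.9207

5.9207 m


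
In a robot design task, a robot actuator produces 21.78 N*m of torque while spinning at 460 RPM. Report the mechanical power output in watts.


omega = 460 * 2*pi/60 = 48.171087 rad/s
P = tau * omega = 21.78 * 48.171087 = 1049.1663

1049.1663 W


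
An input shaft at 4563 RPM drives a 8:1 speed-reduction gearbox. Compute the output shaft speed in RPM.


omega_out = omega_in / N = 4563 / 8 = 570.3750

570.3750 RPM


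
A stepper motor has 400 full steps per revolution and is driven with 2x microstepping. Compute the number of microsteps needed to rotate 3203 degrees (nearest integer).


step_size = 360/(400*2) = 360/800 = 0.450000 deg
n = 3203/(360/800) = 3203*800/360 = 7117.7778 -> 7118

7118 steps


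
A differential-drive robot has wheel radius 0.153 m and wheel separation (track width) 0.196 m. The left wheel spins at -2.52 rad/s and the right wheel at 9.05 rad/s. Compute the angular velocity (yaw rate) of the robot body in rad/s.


omega = r*(wR - wL)/L = 0.153*(9.05 - (-2.52))/0.196 = 9.0317

9.0317 rad/s


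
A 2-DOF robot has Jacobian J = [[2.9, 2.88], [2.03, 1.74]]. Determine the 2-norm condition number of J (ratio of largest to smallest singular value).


JJ^T eigenvalues: trace(JJ^T) = 23.8529, det(JJ^T) = det(J)^2 = 0.64064016
s_max^2 = (23.8529 + sqrt(566.39827777))/2 = 23.82601173
s_min^2 = (23.8529 - sqrt(566.39827777))/2 = 0.02688827
kappa = s_max/s_min = sqrt(23.82601173/0.02688827) = 29.7676

29.7676


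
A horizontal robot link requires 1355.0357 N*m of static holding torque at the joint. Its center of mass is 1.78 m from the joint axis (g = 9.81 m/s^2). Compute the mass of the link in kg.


m = tau / (g*L) = 1355.0357 / (9.81 * 1.78) = 77.6000

77.6000 kg


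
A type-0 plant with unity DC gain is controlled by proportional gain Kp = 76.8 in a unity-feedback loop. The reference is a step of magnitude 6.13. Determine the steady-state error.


e_ss = R/(1 + Kp) = 6.13/(1 + 76.8) = 6.13/77.8000 = 0.0788

0.0788


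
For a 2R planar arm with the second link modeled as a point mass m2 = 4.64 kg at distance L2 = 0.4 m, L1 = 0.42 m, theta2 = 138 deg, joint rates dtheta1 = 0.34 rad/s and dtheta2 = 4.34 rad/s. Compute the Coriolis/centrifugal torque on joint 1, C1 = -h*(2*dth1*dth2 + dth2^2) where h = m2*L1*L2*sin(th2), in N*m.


h = m2*L1*L2*sin(th2) = 4.64*0.42*0.4*sin(138 deg) = 0.521601
C1 = -h*(2*0.34*4.34 + 4.34^2) = -0.521601*21.7868 = -11.3640

-11.3640 N*m


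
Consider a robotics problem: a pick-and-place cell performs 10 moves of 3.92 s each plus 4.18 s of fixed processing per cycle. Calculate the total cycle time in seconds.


T = 10*3.92 + 4.18 = 43.3800

43.3800 s


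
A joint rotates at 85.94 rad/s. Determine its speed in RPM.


RPM = 85.94 * 60/(2*pi) = 820.6665

820.6665 RPM


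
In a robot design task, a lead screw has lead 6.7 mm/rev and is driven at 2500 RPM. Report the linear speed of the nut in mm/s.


v = lead * (RPM/60) = 6.7*2500/60 = 279.1667

279.1667 mm/s


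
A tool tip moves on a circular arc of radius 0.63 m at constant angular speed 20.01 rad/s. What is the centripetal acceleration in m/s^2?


a_c = omega^2 * r = 20.01^2 * 0.63 = 252.2521

252.2521 m/s^2


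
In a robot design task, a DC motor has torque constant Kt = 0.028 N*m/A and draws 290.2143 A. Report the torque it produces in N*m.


tau = Kt * I = 0.028*290.2143 = 8.1260

8.1260 N*m


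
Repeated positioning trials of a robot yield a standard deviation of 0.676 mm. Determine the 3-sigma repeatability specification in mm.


repeatability = 3*sigma = 3*0.676 = 2.0280

2.0280 mm


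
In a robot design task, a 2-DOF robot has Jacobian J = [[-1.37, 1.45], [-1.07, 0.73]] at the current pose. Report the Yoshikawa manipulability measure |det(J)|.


det(J) = -1.37*0.73 - (1.45)*(-1.07) = 0.5514
|det(J)| = 0.5514

0.5514


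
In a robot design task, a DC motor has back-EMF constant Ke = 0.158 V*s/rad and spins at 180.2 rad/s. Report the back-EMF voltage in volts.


V_emf = Ke * omega = 0.158*180.2 = 28.4716

28.4716 V


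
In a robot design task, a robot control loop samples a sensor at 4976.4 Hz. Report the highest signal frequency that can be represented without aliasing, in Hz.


f_max = f_s/2 = 4976.4/2 = 2488.2000

2488.2000 Hz


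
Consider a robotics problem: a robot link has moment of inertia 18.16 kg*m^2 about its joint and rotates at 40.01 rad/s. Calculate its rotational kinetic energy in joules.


KE = (1/2)*I*omega^2 = 0.5*18.16*40.01^2 = 14535.2649

14535.2649 J


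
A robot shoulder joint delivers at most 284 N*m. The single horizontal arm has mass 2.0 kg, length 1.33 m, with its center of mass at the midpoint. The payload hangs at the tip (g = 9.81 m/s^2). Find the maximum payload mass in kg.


tau_arm = m_arm*g*(L/2) = 2.0*9.81*1.33/2 = 13.0473 N*m
tau_payload = tau_max - tau_arm = 284 - 13.0473 = 270.9527
m_payload = tau_payload / (g*L) = 270.9527 / (9.81*1.33) = 20.7670

20.7670 kg


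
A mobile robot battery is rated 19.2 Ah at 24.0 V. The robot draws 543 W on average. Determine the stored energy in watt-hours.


E = capacity * V = 19.2*24.0 = 460.8000

460.8000 Wh


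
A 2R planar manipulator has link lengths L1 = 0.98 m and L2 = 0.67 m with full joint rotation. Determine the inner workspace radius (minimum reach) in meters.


r_min = |L1 - L2| = |0.98 - 0.67| = 0.3100

0.3100 m


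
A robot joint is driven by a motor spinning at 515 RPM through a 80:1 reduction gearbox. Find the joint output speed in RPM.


omega_joint = omega_motor / N = 515 / 80 = 6.4375

6.4375 RPM


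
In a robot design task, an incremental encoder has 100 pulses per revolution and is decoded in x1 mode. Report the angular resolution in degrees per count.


resolution = 360 / (PPR * 1) = 360 / 100 = 3.6000

3.6000 degrees


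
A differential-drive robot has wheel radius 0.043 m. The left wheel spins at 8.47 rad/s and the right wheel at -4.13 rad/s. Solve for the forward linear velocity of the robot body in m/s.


v = r*(wR + wL)/2 = 0.043*(-4.13 + 8.47)/2 = 0.0933

0.0933 m/s


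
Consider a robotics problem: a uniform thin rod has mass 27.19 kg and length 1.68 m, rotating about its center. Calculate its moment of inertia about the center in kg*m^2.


I = (1/12)*m*L^2 = (1/12)*27.19*1.68^2 = 6.3951

6.3951 kg*m^2


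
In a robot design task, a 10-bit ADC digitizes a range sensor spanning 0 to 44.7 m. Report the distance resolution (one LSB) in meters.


res = range / 2^n = 44.7/2^10 = 44.7/1024 = 0.0437

0.0437 m


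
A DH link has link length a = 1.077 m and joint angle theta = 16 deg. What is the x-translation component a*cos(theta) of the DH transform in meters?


a*cos(theta) = 1.077*cos(16 deg) = 1.0353

1.0353 m


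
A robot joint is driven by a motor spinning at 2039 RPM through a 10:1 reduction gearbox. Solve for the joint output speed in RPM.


omega_joint = omega_motor / N = 2039 / 10 = 203.9000

203.9000 RPM


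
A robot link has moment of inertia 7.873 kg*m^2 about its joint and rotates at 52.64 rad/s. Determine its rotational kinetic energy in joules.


KE = (1/2)*I*omega^2 = 0.5*7.873*52.64^2 = 10907.9218

10907.9218 J


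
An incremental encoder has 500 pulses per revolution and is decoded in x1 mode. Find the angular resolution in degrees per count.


resolution = 360 / (PPR * 1) = 360 / 500 = 0.7200

0.7200 degrees


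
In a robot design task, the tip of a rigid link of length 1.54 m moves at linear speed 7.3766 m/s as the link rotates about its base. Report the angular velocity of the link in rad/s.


omega = v / L = 7.3766 / 1.54 = 4.7900

4.7900 rad/s


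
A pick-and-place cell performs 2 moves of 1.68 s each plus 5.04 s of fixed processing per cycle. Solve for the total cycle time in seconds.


T = 2*1.68 + 5.04 = 8.4000

8.4000 s


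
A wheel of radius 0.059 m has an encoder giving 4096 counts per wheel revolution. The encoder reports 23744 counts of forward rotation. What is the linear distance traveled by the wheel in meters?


revs = 23744/4096 = 5.796875
d = revs * 2*pi*r = 5.796875 * 2*pi*0.059 = 2.1489

2.1489 m


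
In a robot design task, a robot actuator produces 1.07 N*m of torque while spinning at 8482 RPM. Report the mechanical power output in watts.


omega = 8482 * 2*pi/60 = 888.232963 rad/s
P = tau * omega = 1.07 * 888.232963 = 950.4093

950.4093 W


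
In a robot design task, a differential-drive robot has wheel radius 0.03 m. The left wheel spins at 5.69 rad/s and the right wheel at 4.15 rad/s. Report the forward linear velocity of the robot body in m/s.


v = r*(wR + wL)/2 = 0.03*(4.15 + 5.69)/2 = 0.1476

0.1476 m/s


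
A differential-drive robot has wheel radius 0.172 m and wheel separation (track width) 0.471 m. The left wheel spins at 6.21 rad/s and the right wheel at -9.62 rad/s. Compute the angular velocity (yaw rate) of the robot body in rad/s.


omega = r*(wR - wL)/L = 0.172*(-9.62 - (6.21))/0.471 = -5.7808

-5.7808 rad/s


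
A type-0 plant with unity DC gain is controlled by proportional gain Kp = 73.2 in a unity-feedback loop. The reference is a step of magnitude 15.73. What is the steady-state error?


e_ss = R/(1 + Kp) = 15.73/(1 + 73.2) = 15.73/74.2000 = 0.2120

0.2120


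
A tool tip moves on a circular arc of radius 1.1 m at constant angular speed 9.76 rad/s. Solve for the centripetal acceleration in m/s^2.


a_c = omega^2 * r = 9.76^2 * 1.1 = 104.7834

104.7834 m/s^2


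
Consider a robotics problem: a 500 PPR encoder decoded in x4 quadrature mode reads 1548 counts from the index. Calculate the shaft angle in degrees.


angle = counts * 360 / (PPR*4) = 1548 * 360 / 2000 = 278.6400

278.6400 degrees


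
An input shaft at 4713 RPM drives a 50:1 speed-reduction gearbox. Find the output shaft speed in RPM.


omega_out = omega_in / N = 4713 / 50 = 94.2600

94.2600 RPM


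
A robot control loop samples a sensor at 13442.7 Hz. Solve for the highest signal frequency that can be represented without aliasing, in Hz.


f_max = f_s/2 = 13442.7/2 = 6721.3500

6721.3500 Hz


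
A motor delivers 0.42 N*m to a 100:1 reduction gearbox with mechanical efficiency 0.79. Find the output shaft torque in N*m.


tau_out = tau_in * N * eta = 0.42 * 100 * 0.79 = 33.1800

33.1800 N*m


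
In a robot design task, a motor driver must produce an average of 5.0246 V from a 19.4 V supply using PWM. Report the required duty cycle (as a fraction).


D = V_avg/V_supply = 5.0246/19.4 = 0.2590

0.2590


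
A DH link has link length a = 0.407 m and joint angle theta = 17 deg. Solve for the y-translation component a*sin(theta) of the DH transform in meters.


a*sin(theta) = 0.407*sin(17 deg) = 0.1190

0.1190 m


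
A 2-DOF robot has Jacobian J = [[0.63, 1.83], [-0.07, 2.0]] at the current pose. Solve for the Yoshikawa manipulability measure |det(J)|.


det(J) = 0.63*2.0 - (1.83)*(-0.07) = 1.3881
|det(J)| = 1.3881

1.3881


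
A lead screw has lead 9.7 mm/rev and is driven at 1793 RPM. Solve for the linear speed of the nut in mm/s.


v = lead * (RPM/60) = 9.7*1793/60 = 289.8683

289.8683 mm/s


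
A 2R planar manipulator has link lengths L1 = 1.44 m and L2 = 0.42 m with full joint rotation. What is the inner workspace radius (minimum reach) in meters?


r_min = |L1 - L2| = |1.44 - 0.42| = 1.0200

1.0200 m


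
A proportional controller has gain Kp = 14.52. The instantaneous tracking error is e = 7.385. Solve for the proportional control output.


u_P = Kp * e = 14.52 * 7.385 = 107.2302

107.2302


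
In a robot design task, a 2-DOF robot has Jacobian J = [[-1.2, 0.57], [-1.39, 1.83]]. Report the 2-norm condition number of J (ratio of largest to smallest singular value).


JJ^T eigenvalues: trace(JJ^T) = 7.0459, det(JJ^T) = det(J)^2 = 1.97037369
s_max^2 = (7.0459 + sqrt(41.76321205))/2 = 6.75417314
s_min^2 = (7.0459 - sqrt(41.76321205))/2 = 0.29172686
kappa = s_max/s_min = sqrt(6.75417314/0.29172686) = 4.8117

4.8117


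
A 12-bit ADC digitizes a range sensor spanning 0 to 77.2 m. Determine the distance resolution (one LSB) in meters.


res = range / 2^n = 77.2/2^12 = 77.2/4096 = 0.0188

0.0188 m


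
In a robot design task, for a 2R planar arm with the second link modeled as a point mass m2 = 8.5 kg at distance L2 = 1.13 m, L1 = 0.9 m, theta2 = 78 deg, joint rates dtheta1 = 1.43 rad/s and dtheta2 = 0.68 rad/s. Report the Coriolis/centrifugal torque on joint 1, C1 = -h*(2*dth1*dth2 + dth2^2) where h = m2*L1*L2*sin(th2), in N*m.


h = m2*L1*L2*sin(th2) = 8.5*0.9*1.13*sin(78 deg) = 8.455597
C1 = -h*(2*1.43*0.68 + 0.68^2) = -8.455597*2.4072 = -20.3543

-20.3543 N*m


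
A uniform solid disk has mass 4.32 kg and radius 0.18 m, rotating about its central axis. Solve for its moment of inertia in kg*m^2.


I = (1/2)*m*R^2 = 0.5*4.32*0.18^2 = 0.0700

0.0700 kg*m^2


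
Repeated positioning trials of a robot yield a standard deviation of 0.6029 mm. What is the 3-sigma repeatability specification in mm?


repeatability = 3*sigma = 3*0.6029 = 1.8087

1.8087 mm


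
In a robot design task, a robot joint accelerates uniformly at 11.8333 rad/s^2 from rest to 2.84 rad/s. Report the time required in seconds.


t = delta_omega / alpha = 2.84 / 11.8333 = 0.2400

0.2400 s


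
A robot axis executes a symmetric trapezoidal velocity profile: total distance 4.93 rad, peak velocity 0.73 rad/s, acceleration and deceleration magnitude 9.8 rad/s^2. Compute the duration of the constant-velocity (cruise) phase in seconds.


t_acc = v/a = 0.074490 s, d_acc = v^2/(2a) = 0.027189 rad each
d_cruise = 4.93 - 2*0.027189 = 4.875622 rad
t_cruise = d_cruise/v = 4.875622/0.73 = 6.6789

6.6789 s


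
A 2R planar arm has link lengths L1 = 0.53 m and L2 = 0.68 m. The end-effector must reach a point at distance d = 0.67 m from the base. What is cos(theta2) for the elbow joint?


cos(th2) = (d^2 - L1^2 - L2^2)/(2*L1*L2) = (0.67^2 - 0.53^2 - 0.68^2)/(2*0.53*0.68) = -0.4084

-0.4084


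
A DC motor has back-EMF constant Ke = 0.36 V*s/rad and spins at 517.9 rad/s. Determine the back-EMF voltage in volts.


V_emf = Ke * omega = 0.36*517.9 = 186.4440

186.4440 V


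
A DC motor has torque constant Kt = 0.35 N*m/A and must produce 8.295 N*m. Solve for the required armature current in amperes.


I = tau / Kt = 8.295/0.35 = 23.7000

23.7000 A


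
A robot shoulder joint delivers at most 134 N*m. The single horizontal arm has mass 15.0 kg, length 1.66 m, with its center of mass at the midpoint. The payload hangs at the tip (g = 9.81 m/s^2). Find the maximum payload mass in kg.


tau_arm = m_arm*g*(L/2) = 15.0*9.81*1.66/2 = 122.1345 N*m
tau_payload = tau_max - tau_arm = 134 - 122.1345 = 11.8655
m_payload = tau_payload / (g*L) = 11.8655 / (9.81*1.66) = 0.7286

0.7286 kg


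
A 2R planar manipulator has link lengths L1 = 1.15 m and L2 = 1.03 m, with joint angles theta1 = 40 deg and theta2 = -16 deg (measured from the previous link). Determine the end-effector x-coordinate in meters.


x = L1*cos(th1) + L2*cos(th1+th2) = 1.15*cos(40 deg) + 1.03*cos(24 deg) = 1.8219

1.8219 m


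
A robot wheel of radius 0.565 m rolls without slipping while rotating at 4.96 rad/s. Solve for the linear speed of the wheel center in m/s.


v = omega * r = 4.96 * 0.565 = 2.8024

2.8024 m/s


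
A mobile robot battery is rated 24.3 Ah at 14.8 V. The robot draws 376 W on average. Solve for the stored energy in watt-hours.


E = capacity * V = 24.3*14.8 = 359.6400

359.6400 Wh


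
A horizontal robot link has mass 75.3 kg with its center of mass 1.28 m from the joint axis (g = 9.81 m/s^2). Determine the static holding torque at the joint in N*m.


tau = m*g*L = 75.3 * 9.81 * 1.28 = 945.5270

945.5270 N*m


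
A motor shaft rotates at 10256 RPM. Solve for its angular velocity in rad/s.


omega = 10256 * 2*pi/60 = 1074.0058

1074.0058 rad/s


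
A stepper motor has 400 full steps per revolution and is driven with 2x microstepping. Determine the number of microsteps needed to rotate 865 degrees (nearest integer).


step_size = 360/(400*2) = 360/800 = 0.450000 deg
n = 865/(360/800) = 865*800/360 = 1922.2222 -> 1922

1922 steps


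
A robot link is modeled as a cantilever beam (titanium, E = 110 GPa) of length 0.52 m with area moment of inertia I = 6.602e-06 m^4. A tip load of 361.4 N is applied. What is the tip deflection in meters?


delta = F*L^3/(3*E*I) = 361.4*0.52^3/(3*1.100e+11*6.602e-06)
      = 50.8157312/2178660 = 2.3324e-05

2.3324e-05 m


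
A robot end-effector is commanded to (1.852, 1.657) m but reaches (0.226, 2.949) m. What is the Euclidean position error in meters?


dx = 0.226 - (1.852) = -1.6260, dy = 2.949 - (1.657) = 1.2920
err = sqrt(2.643876 + 1.669264) = 2.0768

2.0768 m


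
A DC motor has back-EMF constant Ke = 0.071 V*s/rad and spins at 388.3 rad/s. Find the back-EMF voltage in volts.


V_emf = Ke * omega = 0.071*388.3 = 27.5693

27.5693 V


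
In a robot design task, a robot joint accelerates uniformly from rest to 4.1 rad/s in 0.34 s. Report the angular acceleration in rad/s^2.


alpha = delta_omega / t = 4.1 / 0.34 = 12.0588

12.0588 rad/s^2


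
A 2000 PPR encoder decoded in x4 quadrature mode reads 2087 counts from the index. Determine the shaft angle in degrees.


angle = counts * 360 / (PPR*4) = 2087 * 360 / 8000 = 93.9150

93.9150 degrees


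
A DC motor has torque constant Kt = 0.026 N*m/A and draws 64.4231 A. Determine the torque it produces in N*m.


tau = Kt * I = 0.026*64.4231 = 1.6750

1.6750 N*m


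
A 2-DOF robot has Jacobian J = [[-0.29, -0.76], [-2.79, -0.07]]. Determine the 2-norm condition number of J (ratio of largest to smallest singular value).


JJ^T eigenvalues: trace(JJ^T) = 8.4507, det(JJ^T) = det(J)^2 = 4.41042001
s_max^2 = (8.4507 + sqrt(53.77265045))/2 = 7.89184187
s_min^2 = (8.4507 - sqrt(53.77265045))/2 = 0.55885813
kappa = s_max/s_min = sqrt(7.89184187/0.55885813) = 3.7578

3.7578


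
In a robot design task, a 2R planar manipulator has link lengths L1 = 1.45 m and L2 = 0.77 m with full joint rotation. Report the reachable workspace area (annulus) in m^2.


r_max = L1 + L2 = 2.2200, r_min = |L1 - L2| = 0.6800
A = pi*(r_max^2 - r_min^2) = pi*(4.9284 - 0.4624) = 14.0304

14.0304 m^2


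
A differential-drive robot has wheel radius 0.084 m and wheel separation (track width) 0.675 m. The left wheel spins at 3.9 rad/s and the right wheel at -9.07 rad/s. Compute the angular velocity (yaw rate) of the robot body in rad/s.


omega = r*(wR - wL)/L = 0.084*(-9.07 - (3.9))/0.675 = -1.6140

-1.6140 rad/s


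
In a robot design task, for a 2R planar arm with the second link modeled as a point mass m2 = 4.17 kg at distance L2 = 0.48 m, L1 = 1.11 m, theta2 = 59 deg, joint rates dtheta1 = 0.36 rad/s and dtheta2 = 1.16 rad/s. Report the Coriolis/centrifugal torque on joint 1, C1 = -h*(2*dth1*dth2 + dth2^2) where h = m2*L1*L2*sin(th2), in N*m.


h = m2*L1*L2*sin(th2) = 4.17*1.11*0.48*sin(59 deg) = 1.904434
C1 = -h*(2*0.36*1.16 + 1.16^2) = -1.904434*2.1808 = -4.1532

-4.1532 N*m


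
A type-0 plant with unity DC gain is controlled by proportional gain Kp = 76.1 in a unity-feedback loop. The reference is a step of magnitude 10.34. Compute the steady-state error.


e_ss = R/(1 + Kp) = 10.34/(1 + 76.1) = 10.34/77.1000 = 0.1341

0.1341


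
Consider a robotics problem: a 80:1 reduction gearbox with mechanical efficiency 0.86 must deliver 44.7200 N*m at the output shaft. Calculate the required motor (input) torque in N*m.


tau_in = tau_out / (N * eta) = 44.7200 / (80 * 0.86) = 0.6500

0.6500 N*m


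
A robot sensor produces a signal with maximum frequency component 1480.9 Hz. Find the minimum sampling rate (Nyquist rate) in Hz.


f_s,min = 2*f_max = 2*1480.9 = 2961.8000

2961.8000 Hz


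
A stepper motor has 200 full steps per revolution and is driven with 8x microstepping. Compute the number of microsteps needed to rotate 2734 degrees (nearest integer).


step_size = 360/(200*8) = 360/1600 = 0.225000 deg
n = 2734/(360/1600) = 2734*1600/360 = 12151.1111 -> 12151

12151 steps


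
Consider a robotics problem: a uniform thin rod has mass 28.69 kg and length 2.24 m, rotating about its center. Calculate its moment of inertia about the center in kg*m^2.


I = (1/12)*m*L^2 = (1/12)*28.69*2.24^2 = 11.9962

11.9962 kg*m^2


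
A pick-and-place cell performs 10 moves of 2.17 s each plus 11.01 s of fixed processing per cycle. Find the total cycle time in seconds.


T = 10*2.17 + 11.01 = 32.7100

32.7100 s


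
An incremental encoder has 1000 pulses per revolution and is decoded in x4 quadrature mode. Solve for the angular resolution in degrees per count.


resolution = 360 / (PPR * 4) = 360 / 4000 = 0.0900

0.0900 degrees


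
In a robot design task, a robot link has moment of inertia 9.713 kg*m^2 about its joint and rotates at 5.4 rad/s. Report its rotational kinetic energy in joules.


KE = (1/2)*I*omega^2 = 0.5*9.713*5.4^2 = 141.6155

141.6155 J


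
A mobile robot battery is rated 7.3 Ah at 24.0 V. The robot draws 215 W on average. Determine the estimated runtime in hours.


E = 7.3*24.0 = 175.2000 Wh
t = E/P = 175.2000/215 = 0.8149

0.8149 hours


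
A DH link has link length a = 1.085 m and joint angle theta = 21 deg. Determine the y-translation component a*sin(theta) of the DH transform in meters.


a*sin(theta) = 1.085*sin(21 deg) = 0.3888

0.3888 m


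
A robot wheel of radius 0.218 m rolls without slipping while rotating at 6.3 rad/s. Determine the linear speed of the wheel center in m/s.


v = omega * r = 6.3 * 0.218 = 1.3734

1.3734 m/s


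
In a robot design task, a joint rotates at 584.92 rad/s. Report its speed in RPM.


RPM = 584.92 * 60/(2*pi) = 5585.5746

5585.5746 RPM


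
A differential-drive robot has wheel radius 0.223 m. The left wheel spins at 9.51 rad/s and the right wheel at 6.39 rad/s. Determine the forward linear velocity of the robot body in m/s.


v = r*(wR + wL)/2 = 0.223*(6.39 + 9.51)/2 = 1.7728

1.7728 m/s
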